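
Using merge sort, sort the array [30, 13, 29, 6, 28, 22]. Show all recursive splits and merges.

Merge sort trace:

Split: [30, 13, 29, 6, 28, 22] -> [30, 13, 29] and [6, 28, 22]
  Split: [30, 13, 29] -> [30] and [13, 29]
    Split: [13, 29] -> [13] and [29]
    Merge: [13] + [29] -> [13, 29]
  Merge: [30] + [13, 29] -> [13, 29, 30]
  Split: [6, 28, 22] -> [6] and [28, 22]
    Split: [28, 22] -> [28] and [22]
    Merge: [28] + [22] -> [22, 28]
  Merge: [6] + [22, 28] -> [6, 22, 28]
Merge: [13, 29, 30] + [6, 22, 28] -> [6, 13, 22, 28, 29, 30]

Final sorted array: [6, 13, 22, 28, 29, 30]

The merge sort proceeds by recursively splitting the array and merging sorted halves.
After all merges, the sorted array is [6, 13, 22, 28, 29, 30].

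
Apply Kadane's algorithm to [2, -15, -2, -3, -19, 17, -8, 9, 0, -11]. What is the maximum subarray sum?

Using Kadane's algorithm on [2, -15, -2, -3, -19, 17, -8, 9, 0, -11]:

Scanning through the array:
Position 1 (value -15): max_ending_here = -13, max_so_far = 2
Position 2 (value -2): max_ending_here = -2, max_so_far = 2
Position 3 (value -3): max_ending_here = -3, max_so_far = 2
Position 4 (value -19): max_ending_here = -19, max_so_far = 2
Position 5 (value 17): max_ending_here = 17, max_so_far = 17
Position 6 (value -8): max_ending_here = 9, max_so_far = 17
Position 7 (value 9): max_ending_here = 18, max_so_far = 18
Position 8 (value 0): max_ending_here = 18, max_so_far = 18
Position 9 (value -11): max_ending_here = 7, max_so_far = 18

Maximum subarray: [17, -8, 9]
Maximum sum: 18

The maximum subarray is [17, -8, 9] with sum 18. This subarray runs from index 5 to index 7.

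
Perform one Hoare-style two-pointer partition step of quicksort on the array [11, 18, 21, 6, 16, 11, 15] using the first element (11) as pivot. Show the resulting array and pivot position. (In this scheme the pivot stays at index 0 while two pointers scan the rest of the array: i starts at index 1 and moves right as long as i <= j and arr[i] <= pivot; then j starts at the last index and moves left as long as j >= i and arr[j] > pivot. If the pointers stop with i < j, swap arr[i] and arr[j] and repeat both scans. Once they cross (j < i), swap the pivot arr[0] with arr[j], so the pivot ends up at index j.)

Hoare-style two-pointer partition with pivot = 11:

Initial array: [11, 18, 21, 6, 16, 11, 15]

Pointers start at i = 1, j = 6.
i stops at index 1 (arr[1]=18 > 11), j stops at index 5 (arr[5]=11 <= 11): swap arr[1] and arr[5], array becomes [11, 11, 21, 6, 16, 18, 15]
i stops at index 2 (arr[2]=21 > 11), j stops at index 3 (arr[3]=6 <= 11): swap arr[2] and arr[3], array becomes [11, 11, 6, 21, 16, 18, 15]
i ends at 3, j ends at 2: the pointers have crossed (j < i), so scanning stops.

Swap pivot arr[0] with arr[2] to place pivot at position 2: [6, 11, 11, 21, 16, 18, 15]
Pivot position: 2

After partitioning with pivot 11, the array becomes [6, 11, 11, 21, 16, 18, 15]. The pivot is placed at index 2. All elements to the left of the pivot are <= 11, and all elements to the right are > 11.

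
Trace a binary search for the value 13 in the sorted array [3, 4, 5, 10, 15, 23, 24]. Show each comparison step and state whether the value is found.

Binary search for 13 in [3, 4, 5, 10, 15, 23, 24]:

lo=0, hi=6, mid=3, arr[mid]=10 -> 10 < 13, search right half
lo=4, hi=6, mid=5, arr[mid]=23 -> 23 > 13, search left half
lo=4, hi=4, mid=4, arr[mid]=15 -> 15 > 13, search left half
lo=4 > hi=3, target 13 not found

Binary search determines that 13 is not in the array after 3 comparisons. The search space was exhausted without finding the target.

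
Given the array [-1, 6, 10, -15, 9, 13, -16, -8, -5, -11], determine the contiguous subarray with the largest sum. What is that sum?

Using Kadane's algorithm on [-1, 6, 10, -15, 9, 13, -16, -8, -5, -11]:

Scanning through the array:
Position 1 (value 6): max_ending_here = 6, max_so_far = 6
Position 2 (value 10): max_ending_here = 16, max_so_far = 16
Position 3 (value -15): max_ending_here = 1, max_so_far = 16
Position 4 (value 9): max_ending_here = 10, max_so_far = 16
Position 5 (value 13): max_ending_here = 23, max_so_far = 23
Position 6 (value -16): max_ending_here = 7, max_so_far = 23
Position 7 (value -8): max_ending_here = -1, max_so_far = 23
Position 8 (value -5): max_ending_here = -5, max_so_far = 23
Position 9 (value -11): max_ending_here = -11, max_so_far = 23

Maximum subarray: [6, 10, -15, 9, 13]
Maximum sum: 23

The maximum subarray is [6, 10, -15, 9, 13] with sum 23. This subarray runs from index 1 to index 5.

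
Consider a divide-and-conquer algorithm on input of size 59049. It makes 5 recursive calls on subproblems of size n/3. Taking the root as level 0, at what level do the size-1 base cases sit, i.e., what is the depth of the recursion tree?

For divide and conquer with division factor 3:

Problem sizes at each level:
Level 0: 59049
Level 1: 19683
Level 2: 6561
Level 3: 2187
Level 4: 729
Level 5: 243
Level 6: 81
Level 7: 27
Level 8: 9
Level 9: 3
Level 10: 1

The root is level 0 and the size-1 base case is level 10 (the tree spans levels 0 through 10, i.e. 11 levels counting the root), so the depth is the number of divisions: log_3(59049) = 10

The recursion tree depth is log_3(59049) = 10. At each level, the problem size is divided by 3, so it takes 10 divisions to reduce to a base case of size 1. The algorithm makes 5 recursive calls at each level.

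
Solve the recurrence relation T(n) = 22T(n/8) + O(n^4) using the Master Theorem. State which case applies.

Master Theorem for T(n) = 22T(n/8) + O(n^4):

a = 22, b = 8, c = 4
log_b(a) = log_8(22) = 1.4865

Case 3: c = 4 > log_8(22) = 1.4865
T(n) = O(n^4) = O(n^4)

For T(n) = 22T(n/8) + O(n^4): log_8(22) = 1.4865. This is Case 3 of the Master Theorem (c > log_b(a), work dominated by root), giving O(n^4).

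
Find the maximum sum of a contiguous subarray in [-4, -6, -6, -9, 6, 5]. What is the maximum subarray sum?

Using Kadane's algorithm on [-4, -6, -6, -9, 6, 5]:

Scanning through the array:
Position 1 (value -6): max_ending_here = -6, max_so_far = -4
Position 2 (value -6): max_ending_here = -6, max_so_far = -4
Position 3 (value -9): max_ending_here = -9, max_so_far = -4
Position 4 (value 6): max_ending_here = 6, max_so_far = 6
Position 5 (value 5): max_ending_here = 11, max_so_far = 11

Maximum subarray: [6, 5]
Maximum sum: 11

The maximum subarray is [6, 5] with sum 11. This subarray runs from index 4 to index 5.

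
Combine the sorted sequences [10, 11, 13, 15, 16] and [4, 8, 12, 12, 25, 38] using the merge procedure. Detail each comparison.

Merging process:

Compare 10 vs 4: take 4 from right. Merged: [4]
Compare 10 vs 8: take 8 from right. Merged: [4, 8]
Compare 10 vs 12: take 10 from left. Merged: [4, 8, 10]
Compare 11 vs 12: take 11 from left. Merged: [4, 8, 10, 11]
Compare 13 vs 12: take 12 from right. Merged: [4, 8, 10, 11, 12]
Compare 13 vs 12: take 12 from right. Merged: [4, 8, 10, 11, 12, 12]
Compare 13 vs 25: take 13 from left. Merged: [4, 8, 10, 11, 12, 12, 13]
Compare 15 vs 25: take 15 from left. Merged: [4, 8, 10, 11, 12, 12, 13, 15]
Compare 16 vs 25: take 16 from left. Merged: [4, 8, 10, 11, 12, 12, 13, 15, 16]
Append remaining from right: [25, 38]. Merged: [4, 8, 10, 11, 12, 12, 13, 15, 16, 25, 38]

Final merged array: [4, 8, 10, 11, 12, 12, 13, 15, 16, 25, 38]
Total comparisons: 9

The merged array is [4, 8, 10, 11, 12, 12, 13, 15, 16, 25, 38], requiring 9 comparisons. The merge step runs in O(n) time where n is the total number of elements.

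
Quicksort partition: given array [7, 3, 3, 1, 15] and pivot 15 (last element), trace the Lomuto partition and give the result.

Lomuto partition with pivot = 15:

Initial array: [7, 3, 3, 1, 15]

arr[0]=7 <= 15: swap with position 0, array becomes [7, 3, 3, 1, 15]
arr[1]=3 <= 15: swap with position 1, array becomes [7, 3, 3, 1, 15]
arr[2]=3 <= 15: swap with position 2, array becomes [7, 3, 3, 1, 15]
arr[3]=1 <= 15: swap with position 3, array becomes [7, 3, 3, 1, 15]

Place pivot at position 4: [7, 3, 3, 1, 15]
Pivot position: 4

After partitioning with pivot 15, the array becomes [7, 3, 3, 1, 15]. The pivot is placed at index 4. All elements to the left of the pivot are <= 15, and all elements to the right are > 15.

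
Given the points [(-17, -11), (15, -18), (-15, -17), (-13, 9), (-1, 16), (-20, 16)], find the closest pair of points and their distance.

Computing all pairwise distances among 6 points:

d((-17, -11), (15, -18)) = 32.7567
d((-17, -11), (-15, -17)) = 6.3246 <-- minimum
d((-17, -11), (-13, 9)) = 20.3961
d((-17, -11), (-1, 16)) = 31.3847
d((-17, -11), (-20, 16)) = 27.1662
d((15, -18), (-15, -17)) = 30.0167
d((15, -18), (-13, 9)) = 38.8973
d((15, -18), (-1, 16)) = 37.5766
d((15, -18), (-20, 16)) = 48.7955
d((-15, -17), (-13, 9)) = 26.0768
d((-15, -17), (-1, 16)) = 35.8469
d((-15, -17), (-20, 16)) = 33.3766
d((-13, 9), (-1, 16)) = 13.8924
d((-13, 9), (-20, 16)) = 9.8995
d((-1, 16), (-20, 16)) = 19.0

Closest pair: (-17, -11) and (-15, -17) with distance 6.3246

The closest pair is (-17, -11) and (-15, -17) with Euclidean distance 6.3246. For 6 points, brute-force pairwise comparison is shown above. For large n, the divide-and-conquer algorithm (sort by x, recurse on halves, check the dividing strip) achieves O(n log n).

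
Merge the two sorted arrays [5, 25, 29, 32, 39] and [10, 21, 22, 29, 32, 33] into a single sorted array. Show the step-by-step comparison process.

Merging process:

Compare 5 vs 10: take 5 from left. Merged: [5]
Compare 25 vs 10: take 10 from right. Merged: [5, 10]
Compare 25 vs 21: take 21 from right. Merged: [5, 10, 21]
Compare 25 vs 22: take 22 from right. Merged: [5, 10, 21, 22]
Compare 25 vs 29: take 25 from left. Merged: [5, 10, 21, 22, 25]
Compare 29 vs 29: take 29 from left. Merged: [5, 10, 21, 22, 25, 29]
Compare 32 vs 29: take 29 from right. Merged: [5, 10, 21, 22, 25, 29, 29]
Compare 32 vs 32: take 32 from left. Merged: [5, 10, 21, 22, 25, 29, 29, 32]
Compare 39 vs 32: take 32 from right. Merged: [5, 10, 21, 22, 25, 29, 29, 32, 32]
Compare 39 vs 33: take 33 from right. Merged: [5, 10, 21, 22, 25, 29, 29, 32, 32, 33]
Append remaining from left: [39]. Merged: [5, 10, 21, 22, 25, 29, 29, 32, 32, 33, 39]

Final merged array: [5, 10, 21, 22, 25, 29, 29, 32, 32, 33, 39]
Total comparisons: 10

The merged array is [5, 10, 21, 22, 25, 29, 29, 32, 32, 33, 39], requiring 10 comparisons. The merge step runs in O(n) time where n is the total number of elements.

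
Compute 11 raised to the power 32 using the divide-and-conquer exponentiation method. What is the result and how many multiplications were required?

Computing 11^32 by squaring (build up from 11^1; each line after the first costs one multiplication):

11^1 = 11
11^2 = (11^1)^2 = 11^2 = 121
11^4 = (11^2)^2 = 121^2 = 14641
11^8 = (11^4)^2 = 14641^2 = 214358881
11^16 = (11^8)^2 = 214358881^2 = 45949729863572161
11^32 = (11^16)^2 = 45949729863572161^2 = 2111377674535255285545615254209921

Result: 2111377674535255285545615254209921
Multiplications needed: 5 (5 lines after 11^1)

11^32 = 2111377674535255285545615254209921. Using exponentiation by squaring, this requires 5 multiplications. The key idea: if the exponent is even, square the half-power; if odd, multiply by the base once.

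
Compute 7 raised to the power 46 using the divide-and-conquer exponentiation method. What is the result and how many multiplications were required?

Computing 7^46 by squaring (build up from 7^1; each line after the first costs one multiplication):

7^1 = 7
7^2 = (7^1)^2 = 7^2 = 49
7^4 = (7^2)^2 = 49^2 = 2401
7^5 = 7 * 7^4 = 7 * 2401 = 16807
7^10 = (7^5)^2 = 16807^2 = 282475249
7^11 = 7 * 7^10 = 7 * 282475249 = 1977326743
7^22 = (7^11)^2 = 1977326743^2 = 3909821048582988049
7^23 = 7 * 7^22 = 7 * 3909821048582988049 = 27368747340080916343
7^46 = (7^23)^2 = 27368747340080916343^2 = 749048330965186233494494102694564493649

Result: 749048330965186233494494102694564493649
Multiplications needed: 8 (8 lines after 7^1)

7^46 = 749048330965186233494494102694564493649. Using exponentiation by squaring, this requires 8 multiplications. The key idea: if the exponent is even, square the half-power; if odd, multiply by the base once.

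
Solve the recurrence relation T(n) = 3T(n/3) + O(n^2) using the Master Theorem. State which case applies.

Master Theorem for T(n) = 3T(n/3) + O(n^2):

a = 3, b = 3, c = 2
log_b(a) = log_3(3) = 1.0000

Case 3: c = 2 > log_3(3) = 1.0000
T(n) = O(n^2) = O(n^2)

For T(n) = 3T(n/3) + O(n^2): log_3(3) = 1.0000. This is Case 3 of the Master Theorem (c > log_b(a), work dominated by root), giving O(n^2).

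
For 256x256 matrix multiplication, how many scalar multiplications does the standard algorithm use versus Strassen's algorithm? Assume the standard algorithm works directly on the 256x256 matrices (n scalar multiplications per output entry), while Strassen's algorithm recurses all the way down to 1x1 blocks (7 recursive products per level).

Matrix multiplication for 256x256 matrices:

Standard algorithm: 256^3 = 16777216 multiplications
Strassen's algorithm: 7^(log2(256)) = 7^8 = 5764801 multiplications
Savings: 16777216 - 5764801 = 11012415 multiplications

Standard: 16777216 multiplications (256^3). Strassen: 5764801 multiplications (7^8). Strassen reduces 8 recursive multiplications to 7 at each level.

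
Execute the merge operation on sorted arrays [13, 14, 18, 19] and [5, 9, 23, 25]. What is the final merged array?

Merging process:

Compare 13 vs 5: take 5 from right. Merged: [5]
Compare 13 vs 9: take 9 from right. Merged: [5, 9]
Compare 13 vs 23: take 13 from left. Merged: [5, 9, 13]
Compare 14 vs 23: take 14 from left. Merged: [5, 9, 13, 14]
Compare 18 vs 23: take 18 from left. Merged: [5, 9, 13, 14, 18]
Compare 19 vs 23: take 19 from left. Merged: [5, 9, 13, 14, 18, 19]
Append remaining from right: [23, 25]. Merged: [5, 9, 13, 14, 18, 19, 23, 25]

Final merged array: [5, 9, 13, 14, 18, 19, 23, 25]
Total comparisons: 6

The merged array is [5, 9, 13, 14, 18, 19, 23, 25], requiring 6 comparisons. The merge step runs in O(n) time where n is the total number of elements.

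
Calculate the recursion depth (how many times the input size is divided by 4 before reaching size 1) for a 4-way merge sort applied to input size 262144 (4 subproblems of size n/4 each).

For divide and conquer with division factor 4:

Problem sizes at each level:
Level 0: 262144
Level 1: 65536
Level 2: 16384
Level 3: 4096
Level 4: 1024
Level 5: 256
Level 6: 64
Level 7: 16
Level 8: 4
Level 9: 1

The root is level 0 and the size-1 base case is level 9 (the tree spans levels 0 through 9, i.e. 10 levels counting the root), so the depth is the number of divisions: log_4(262144) = 9

The recursion tree depth is log_4(262144) = 9. At each level, the problem size is divided by 4, so it takes 9 divisions to reduce to a base case of size 1. The algorithm makes 4 recursive calls at each level.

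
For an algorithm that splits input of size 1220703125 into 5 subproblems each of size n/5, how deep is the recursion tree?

For divide and conquer with division factor 5:

Problem sizes at each level:
Level 0: 1220703125
Level 1: 244140625
Level 2: 48828125
Level 3: 9765625
Level 4: 1953125
Level 5: 390625
Level 6: 78125
Level 7: 15625
Level 8: 3125
Level 9: 625
Level 10: 125
Level 11: 25
Level 12: 5
Level 13: 1

The root is level 0 and the size-1 base case is level 13 (the tree spans levels 0 through 13, i.e. 14 levels counting the root), so the depth is the number of divisions: log_5(1220703125) = 13

The recursion tree depth is log_5(1220703125) = 13. At each level, the problem size is divided by 5, so it takes 13 divisions to reduce to a base case of size 1. The algorithm makes 5 recursive calls at each level.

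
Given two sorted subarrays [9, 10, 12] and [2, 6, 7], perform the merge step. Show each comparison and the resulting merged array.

Merging process:

Compare 9 vs 2: take 2 from right. Merged: [2]
Compare 9 vs 6: take 6 from right. Merged: [2, 6]
Compare 9 vs 7: take 7 from right. Merged: [2, 6, 7]
Append remaining from left: [9, 10, 12]. Merged: [2, 6, 7, 9, 10, 12]

Final merged array: [2, 6, 7, 9, 10, 12]
Total comparisons: 3

The merged array is [2, 6, 7, 9, 10, 12], requiring 3 comparisons. The merge step runs in O(n) time where n is the total number of elements.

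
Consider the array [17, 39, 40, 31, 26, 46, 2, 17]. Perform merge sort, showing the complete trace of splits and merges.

Merge sort trace:

Split: [17, 39, 40, 31, 26, 46, 2, 17] -> [17, 39, 40, 31] and [26, 46, 2, 17]
  Split: [17, 39, 40, 31] -> [17, 39] and [40, 31]
    Split: [17, 39] -> [17] and [39]
    Merge: [17] + [39] -> [17, 39]
    Split: [40, 31] -> [40] and [31]
    Merge: [40] + [31] -> [31, 40]
  Merge: [17, 39] + [31, 40] -> [17, 31, 39, 40]
  Split: [26, 46, 2, 17] -> [26, 46] and [2, 17]
    Split: [26, 46] -> [26] and [46]
    Merge: [26] + [46] -> [26, 46]
    Split: [2, 17] -> [2] and [17]
    Merge: [2] + [17] -> [2, 17]
  Merge: [26, 46] + [2, 17] -> [2, 17, 26, 46]
Merge: [17, 31, 39, 40] + [2, 17, 26, 46] -> [2, 17, 17, 26, 31, 39, 40, 46]

Final sorted array: [2, 17, 17, 26, 31, 39, 40, 46]

The merge sort proceeds by recursively splitting the array and merging sorted halves.
After all merges, the sorted array is [2, 17, 17, 26, 31, 39, 40, 46].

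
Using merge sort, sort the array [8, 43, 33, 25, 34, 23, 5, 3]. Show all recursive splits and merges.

Merge sort trace:

Split: [8, 43, 33, 25, 34, 23, 5, 3] -> [8, 43, 33, 25] and [34, 23, 5, 3]
  Split: [8, 43, 33, 25] -> [8, 43] and [33, 25]
    Split: [8, 43] -> [8] and [43]
    Merge: [8] + [43] -> [8, 43]
    Split: [33, 25] -> [33] and [25]
    Merge: [33] + [25] -> [25, 33]
  Merge: [8, 43] + [25, 33] -> [8, 25, 33, 43]
  Split: [34, 23, 5, 3] -> [34, 23] and [5, 3]
    Split: [34, 23] -> [34] and [23]
    Merge: [34] + [23] -> [23, 34]
    Split: [5, 3] -> [5] and [3]
    Merge: [5] + [3] -> [3, 5]
  Merge: [23, 34] + [3, 5] -> [3, 5, 23, 34]
Merge: [8, 25, 33, 43] + [3, 5, 23, 34] -> [3, 5, 8, 23, 25, 33, 34, 43]

Final sorted array: [3, 5, 8, 23, 25, 33, 34, 43]

The merge sort proceeds by recursively splitting the array and merging sorted halves.
After all merges, the sorted array is [3, 5, 8, 23, 25, 33, 34, 43].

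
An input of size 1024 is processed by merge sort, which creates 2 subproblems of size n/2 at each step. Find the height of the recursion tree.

For divide and conquer with division factor 2:

Problem sizes at each level:
Level 0: 1024
Level 1: 512
Level 2: 256
Level 3: 128
Level 4: 64
Level 5: 32
Level 6: 16
Level 7: 8
Level 8: 4
Level 9: 2
Level 10: 1

The root is level 0 and the size-1 base case is level 10 (the tree spans levels 0 through 10, i.e. 11 levels counting the root), so the depth is the number of divisions: log_2(1024) = 10

The recursion tree depth is log_2(1024) = 10. At each level, the problem size is divided by 2, so it takes 10 divisions to reduce to a base case of size 1. The algorithm makes 2 recursive calls at each level.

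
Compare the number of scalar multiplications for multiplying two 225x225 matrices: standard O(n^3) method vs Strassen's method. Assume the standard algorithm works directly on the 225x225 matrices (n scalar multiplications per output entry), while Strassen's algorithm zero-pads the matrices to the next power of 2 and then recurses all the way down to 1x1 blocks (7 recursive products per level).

Matrix multiplication for 225x225 matrices:

Strassen's algorithm requires power-of-2 dimensions. Pad 225x225 to 256x256 (next power of 2).

Standard algorithm: 225^3 = 11390625 multiplications
Strassen's algorithm: 7^(log2(256)) = 7^8 = 5764801 multiplications
Savings: 11390625 - 5764801 = 5625824 multiplications

Standard: 11390625 multiplications (225^3). Strassen: 5764801 multiplications (7^8, after padding to 256x256). Strassen reduces 8 recursive multiplications to 7 at each level.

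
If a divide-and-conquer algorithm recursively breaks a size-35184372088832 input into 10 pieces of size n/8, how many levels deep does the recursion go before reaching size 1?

For divide and conquer with division factor 8:

Problem sizes at each level:
Level 0: 35184372088832
Level 1: 4398046511104
Level 2: 549755813888
Level 3: 68719476736
Level 4: 8589934592
Level 5: 1073741824
Level 6: 134217728
Level 7: 16777216
Level 8: 2097152
Level 9: 262144
Level 10: 32768
Level 11: 4096
Level 12: 512
Level 13: 64
Level 14: 8
Level 15: 1

The root is level 0 and the size-1 base case is level 15 (the tree spans levels 0 through 15, i.e. 16 levels counting the root), so the depth is the number of divisions: log_8(35184372088832) = 15

The recursion tree depth is log_8(35184372088832) = 15. At each level, the problem size is divided by 8, so it takes 15 divisions to reduce to a base case of size 1. The algorithm makes 10 recursive calls at each level.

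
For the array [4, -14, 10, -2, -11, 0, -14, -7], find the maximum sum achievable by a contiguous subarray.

Using Kadane's algorithm on [4, -14, 10, -2, -11, 0, -14, -7]:

Scanning through the array:
Position 1 (value -14): max_ending_here = -10, max_so_far = 4
Position 2 (value 10): max_ending_here = 10, max_so_far = 10
Position 3 (value -2): max_ending_here = 8, max_so_far = 10
Position 4 (value -11): max_ending_here = -3, max_so_far = 10
Position 5 (value 0): max_ending_here = 0, max_so_far = 10
Position 6 (value -14): max_ending_here = -14, max_so_far = 10
Position 7 (value -7): max_ending_here = -7, max_so_far = 10

Maximum subarray: [10]
Maximum sum: 10

The maximum subarray is [10] with sum 10. This subarray runs from index 2 to index 2.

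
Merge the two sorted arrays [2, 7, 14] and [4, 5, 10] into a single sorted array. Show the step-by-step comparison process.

Merging process:

Compare 2 vs 4: take 2 from left. Merged: [2]
Compare 7 vs 4: take 4 from right. Merged: [2, 4]
Compare 7 vs 5: take 5 from right. Merged: [2, 4, 5]
Compare 7 vs 10: take 7 from left. Merged: [2, 4, 5, 7]
Compare 14 vs 10: take 10 from right. Merged: [2, 4, 5, 7, 10]
Append remaining from left: [14]. Merged: [2, 4, 5, 7, 10, 14]

Final merged array: [2, 4, 5, 7, 10, 14]
Total comparisons: 5

The merged array is [2, 4, 5, 7, 10, 14], requiring 5 comparisons. The merge step runs in O(n) time where n is the total number of elements.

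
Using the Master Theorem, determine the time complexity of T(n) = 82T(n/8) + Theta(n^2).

Master Theorem for T(n) = 82T(n/8) + O(n^2):

a = 82, b = 8, c = 2
log_b(a) = log_8(82) = 2.1192

Case 1: c = 2 < log_8(82) = 2.1192
T(n) = O(n^(log_8 82))

For T(n) = 82T(n/8) + O(n^2): log_8(82) = 2.1192. This is Case 1 of the Master Theorem (c < log_b(a), work dominated by leaves), giving O(n^(log_8 82)).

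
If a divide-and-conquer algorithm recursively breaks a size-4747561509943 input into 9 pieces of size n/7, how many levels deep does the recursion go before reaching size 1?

For divide and conquer with division factor 7:

Problem sizes at each level:
Level 0: 4747561509943
Level 1: 678223072849
Level 2: 96889010407
Level 3: 13841287201
Level 4: 1977326743
Level 5: 282475249
Level 6: 40353607
Level 7: 5764801
Level 8: 823543
Level 9: 117649
Level 10: 16807
Level 11: 2401
Level 12: 343
Level 13: 49
Level 14: 7
Level 15: 1

The root is level 0 and the size-1 base case is level 15 (the tree spans levels 0 through 15, i.e. 16 levels counting the root), so the depth is the number of divisions: log_7(4747561509943) = 15

The recursion tree depth is log_7(4747561509943) = 15. At each level, the problem size is divided by 7, so it takes 15 divisions to reduce to a base case of size 1. The algorithm makes 9 recursive calls at each level.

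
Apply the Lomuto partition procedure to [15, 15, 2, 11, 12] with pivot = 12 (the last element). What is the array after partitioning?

Lomuto partition with pivot = 12:

Initial array: [15, 15, 2, 11, 12]

arr[0]=15 > 12: no swap
arr[1]=15 > 12: no swap
arr[2]=2 <= 12: swap with position 0, array becomes [2, 15, 15, 11, 12]
arr[3]=11 <= 12: swap with position 1, array becomes [2, 11, 15, 15, 12]

Place pivot at position 2: [2, 11, 12, 15, 15]
Pivot position: 2

After partitioning with pivot 12, the array becomes [2, 11, 12, 15, 15]. The pivot is placed at index 2. All elements to the left of the pivot are <= 12, and all elements to the right are > 12.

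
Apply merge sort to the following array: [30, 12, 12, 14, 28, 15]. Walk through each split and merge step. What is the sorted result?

Merge sort trace:

Split: [30, 12, 12, 14, 28, 15] -> [30, 12, 12] and [14, 28, 15]
  Split: [30, 12, 12] -> [30] and [12, 12]
    Split: [12, 12] -> [12] and [12]
    Merge: [12] + [12] -> [12, 12]
  Merge: [30] + [12, 12] -> [12, 12, 30]
  Split: [14, 28, 15] -> [14] and [28, 15]
    Split: [28, 15] -> [28] and [15]
    Merge: [28] + [15] -> [15, 28]
  Merge: [14] + [15, 28] -> [14, 15, 28]
Merge: [12, 12, 30] + [14, 15, 28] -> [12, 12, 14, 15, 28, 30]

Final sorted array: [12, 12, 14, 15, 28, 30]

The merge sort proceeds by recursively splitting the array and merging sorted halves.
After all merges, the sorted array is [12, 12, 14, 15, 28, 30].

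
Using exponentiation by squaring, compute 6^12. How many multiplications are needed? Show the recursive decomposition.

Computing 6^12 by squaring (build up from 6^1; each line after the first costs one multiplication):

6^1 = 6
6^2 = (6^1)^2 = 6^2 = 36
6^3 = 6 * 6^2 = 6 * 36 = 216
6^6 = (6^3)^2 = 216^2 = 46656
6^12 = (6^6)^2 = 46656^2 = 2176782336

Result: 2176782336
Multiplications needed: 4 (4 lines after 6^1)

6^12 = 2176782336. Using exponentiation by squaring, this requires 4 multiplications. The key idea: if the exponent is even, square the half-power; if odd, multiply by the base once.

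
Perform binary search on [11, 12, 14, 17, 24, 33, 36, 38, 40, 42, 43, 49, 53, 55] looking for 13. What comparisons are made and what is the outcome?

Binary search for 13 in [11, 12, 14, 17, 24, 33, 36, 38, 40, 42, 43, 49, 53, 55]:

lo=0, hi=13, mid=6, arr[mid]=36 -> 36 > 13, search left half
lo=0, hi=5, mid=2, arr[mid]=14 -> 14 > 13, search left half
lo=0, hi=1, mid=0, arr[mid]=11 -> 11 < 13, search right half
lo=1, hi=1, mid=1, arr[mid]=12 -> 12 < 13, search right half
lo=2 > hi=1, target 13 not found

Binary search determines that 13 is not in the array after 4 comparisons. The search space was exhausted without finding the target.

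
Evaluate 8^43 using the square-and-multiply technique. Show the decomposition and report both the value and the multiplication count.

Computing 8^43 by squaring (build up from 8^1; each line after the first costs one multiplication):

8^1 = 8
8^2 = (8^1)^2 = 8^2 = 64
8^4 = (8^2)^2 = 64^2 = 4096
8^5 = 8 * 8^4 = 8 * 4096 = 32768
8^10 = (8^5)^2 = 32768^2 = 1073741824
8^20 = (8^10)^2 = 1073741824^2 = 1152921504606846976
8^21 = 8 * 8^20 = 8 * 1152921504606846976 = 9223372036854775808
8^42 = (8^21)^2 = 9223372036854775808^2 = 85070591730234615865843651857942052864
8^43 = 8 * 8^42 = 8 * 85070591730234615865843651857942052864 = 680564733841876926926749214863536422912

Result: 680564733841876926926749214863536422912
Multiplications needed: 8 (8 lines after 8^1)

8^43 = 680564733841876926926749214863536422912. Using exponentiation by squaring, this requires 8 multiplications. The key idea: if the exponent is even, square the half-power; if odd, multiply by the base once.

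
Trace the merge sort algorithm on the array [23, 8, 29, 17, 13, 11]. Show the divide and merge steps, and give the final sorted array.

Merge sort trace:

Split: [23, 8, 29, 17, 13, 11] -> [23, 8, 29] and [17, 13, 11]
  Split: [23, 8, 29] -> [23] and [8, 29]
    Split: [8, 29] -> [8] and [29]
    Merge: [8] + [29] -> [8, 29]
  Merge: [23] + [8, 29] -> [8, 23, 29]
  Split: [17, 13, 11] -> [17] and [13, 11]
    Split: [13, 11] -> [13] and [11]
    Merge: [13] + [11] -> [11, 13]
  Merge: [17] + [11, 13] -> [11, 13, 17]
Merge: [8, 23, 29] + [11, 13, 17] -> [8, 11, 13, 17, 23, 29]

Final sorted array: [8, 11, 13, 17, 23, 29]

The merge sort proceeds by recursively splitting the array and merging sorted halves.
After all merges, the sorted array is [8, 11, 13, 17, 23, 29].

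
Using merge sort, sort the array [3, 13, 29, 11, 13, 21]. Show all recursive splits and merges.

Merge sort trace:

Split: [3, 13, 29, 11, 13, 21] -> [3, 13, 29] and [11, 13, 21]
  Split: [3, 13, 29] -> [3] and [13, 29]
    Split: [13, 29] -> [13] and [29]
    Merge: [13] + [29] -> [13, 29]
  Merge: [3] + [13, 29] -> [3, 13, 29]
  Split: [11, 13, 21] -> [11] and [13, 21]
    Split: [13, 21] -> [13] and [21]
    Merge: [13] + [21] -> [13, 21]
  Merge: [11] + [13, 21] -> [11, 13, 21]
Merge: [3, 13, 29] + [11, 13, 21] -> [3, 11, 13, 13, 21, 29]

Final sorted array: [3, 11, 13, 13, 21, 29]

The merge sort proceeds by recursively splitting the array and merging sorted halves.
After all merges, the sorted array is [3, 11, 13, 13, 21, 29].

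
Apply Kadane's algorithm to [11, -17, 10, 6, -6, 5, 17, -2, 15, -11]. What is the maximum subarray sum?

Using Kadane's algorithm on [11, -17, 10, 6, -6, 5, 17, -2, 15, -11]:

Scanning through the array:
Position 1 (value -17): max_ending_here = -6, max_so_far = 11
Position 2 (value 10): max_ending_here = 10, max_so_far = 11
Position 3 (value 6): max_ending_here = 16, max_so_far = 16
Position 4 (value -6): max_ending_here = 10, max_so_far = 16
Position 5 (value 5): max_ending_here = 15, max_so_far = 16
Position 6 (value 17): max_ending_here = 32, max_so_far = 32
Position 7 (value -2): max_ending_here = 30, max_so_far = 32
Position 8 (value 15): max_ending_here = 45, max_so_far = 45
Position 9 (value -11): max_ending_here = 34, max_so_far = 45

Maximum subarray: [10, 6, -6, 5, 17, -2, 15]
Maximum sum: 45

The maximum subarray is [10, 6, -6, 5, 17, -2, 15] with sum 45. This subarray runs from index 2 to index 8.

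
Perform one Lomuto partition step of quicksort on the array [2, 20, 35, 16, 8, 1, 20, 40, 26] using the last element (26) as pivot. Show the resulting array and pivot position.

Lomuto partition with pivot = 26:

Initial array: [2, 20, 35, 16, 8, 1, 20, 40, 26]

arr[0]=2 <= 26: swap with position 0, array becomes [2, 20, 35, 16, 8, 1, 20, 40, 26]
arr[1]=20 <= 26: swap with position 1, array becomes [2, 20, 35, 16, 8, 1, 20, 40, 26]
arr[2]=35 > 26: no swap
arr[3]=16 <= 26: swap with position 2, array becomes [2, 20, 16, 35, 8, 1, 20, 40, 26]
arr[4]=8 <= 26: swap with position 3, array becomes [2, 20, 16, 8, 35, 1, 20, 40, 26]
arr[5]=1 <= 26: swap with position 4, array becomes [2, 20, 16, 8, 1, 35, 20, 40, 26]
arr[6]=20 <= 26: swap with position 5, array becomes [2, 20, 16, 8, 1, 20, 35, 40, 26]
arr[7]=40 > 26: no swap

Place pivot at position 6: [2, 20, 16, 8, 1, 20, 26, 40, 35]
Pivot position: 6

After partitioning with pivot 26, the array becomes [2, 20, 16, 8, 1, 20, 26, 40, 35]. The pivot is placed at index 6. All elements to the left of the pivot are <= 26, and all elements to the right are > 26.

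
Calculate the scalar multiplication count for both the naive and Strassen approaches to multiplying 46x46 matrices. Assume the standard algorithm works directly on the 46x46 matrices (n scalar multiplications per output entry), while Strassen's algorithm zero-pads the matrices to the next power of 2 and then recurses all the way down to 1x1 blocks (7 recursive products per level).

Matrix multiplication for 46x46 matrices:

Strassen's algorithm requires power-of-2 dimensions. Pad 46x46 to 64x64 (next power of 2).

Standard algorithm: 46^3 = 97336 multiplications
Strassen's algorithm: 7^(log2(64)) = 7^6 = 117649 multiplications
Difference: 97336 - 117649 = -20313 (Strassen uses MORE here due to padding overhead — for small or just-over-power-of-2 n, padding can outweigh the per-level savings)

Standard: 97336 multiplications (46^3). Strassen: 117649 multiplications (7^6, after padding to 64x64). Strassen reduces 8 recursive multiplications to 7 at each level.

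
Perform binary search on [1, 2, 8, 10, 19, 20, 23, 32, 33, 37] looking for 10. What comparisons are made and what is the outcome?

Binary search for 10 in [1, 2, 8, 10, 19, 20, 23, 32, 33, 37]:

lo=0, hi=9, mid=4, arr[mid]=19 -> 19 > 10, search left half
lo=0, hi=3, mid=1, arr[mid]=2 -> 2 < 10, search right half
lo=2, hi=3, mid=2, arr[mid]=8 -> 8 < 10, search right half
lo=3, hi=3, mid=3, arr[mid]=10 -> Found target at index 3!

Binary search finds 10 at index 3 after 4 comparisons. The search repeatedly halves the search space by comparing with the middle element.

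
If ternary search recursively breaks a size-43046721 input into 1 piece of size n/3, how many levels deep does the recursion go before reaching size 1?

For divide and conquer with division factor 3:

Problem sizes at each level:
Level 0: 43046721
Level 1: 14348907
Level 2: 4782969
Level 3: 1594323
Level 4: 531441
Level 5: 177147
Level 6: 59049
Level 7: 19683
Level 8: 6561
Level 9: 2187
Level 10: 729
Level 11: 243
Level 12: 81
Level 13: 27
Level 14: 9
Level 15: 3
Level 16: 1

The root is level 0 and the size-1 base case is level 16 (the tree spans levels 0 through 16, i.e. 17 levels counting the root), so the depth is the number of divisions: log_3(43046721) = 16

The recursion tree depth is log_3(43046721) = 16. At each level, the problem size is divided by 3, so it takes 16 divisions to reduce to a base case of size 1. The algorithm makes 1 recursive call at each level.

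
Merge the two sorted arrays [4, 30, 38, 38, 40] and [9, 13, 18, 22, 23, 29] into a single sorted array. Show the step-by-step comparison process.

Merging process:

Compare 4 vs 9: take 4 from left. Merged: [4]
Compare 30 vs 9: take 9 from right. Merged: [4, 9]
Compare 30 vs 13: take 13 from right. Merged: [4, 9, 13]
Compare 30 vs 18: take 18 from right. Merged: [4, 9, 13, 18]
Compare 30 vs 22: take 22 from right. Merged: [4, 9, 13, 18, 22]
Compare 30 vs 23: take 23 from right. Merged: [4, 9, 13, 18, 22, 23]
Compare 30 vs 29: take 29 from right. Merged: [4, 9, 13, 18, 22, 23, 29]
Append remaining from left: [30, 38, 38, 40]. Merged: [4, 9, 13, 18, 22, 23, 29, 30, 38, 38, 40]

Final merged array: [4, 9, 13, 18, 22, 23, 29, 30, 38, 38, 40]
Total comparisons: 7

The merged array is [4, 9, 13, 18, 22, 23, 29, 30, 38, 38, 40], requiring 7 comparisons. The merge step runs in O(n) time where n is the total number of elements.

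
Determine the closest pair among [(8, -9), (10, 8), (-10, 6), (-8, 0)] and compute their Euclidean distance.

Computing all pairwise distances among 4 points:

d((8, -9), (10, 8)) = 17.1172
d((8, -9), (-10, 6)) = 23.4307
d((8, -9), (-8, 0)) = 18.3576
d((10, 8), (-10, 6)) = 20.0998
d((10, 8), (-8, 0)) = 19.6977
d((-10, 6), (-8, 0)) = 6.3246 <-- minimum

Closest pair: (-10, 6) and (-8, 0) with distance 6.3246

The closest pair is (-10, 6) and (-8, 0) with Euclidean distance 6.3246. For 4 points, brute-force pairwise comparison is shown above. For large n, the divide-and-conquer algorithm (sort by x, recurse on halves, check the dividing strip) achieves O(n log n).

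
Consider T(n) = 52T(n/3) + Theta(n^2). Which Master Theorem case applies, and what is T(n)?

Master Theorem for T(n) = 52T(n/3) + O(n^2):

a = 52, b = 3, c = 2
log_b(a) = log_3(52) = 3.5966

Case 1: c = 2 < log_3(52) = 3.5966
T(n) = O(n^(log_3 52))

For T(n) = 52T(n/3) + O(n^2): log_3(52) = 3.5966. This is Case 1 of the Master Theorem (c < log_b(a), work dominated by leaves), giving O(n^(log_3 52)).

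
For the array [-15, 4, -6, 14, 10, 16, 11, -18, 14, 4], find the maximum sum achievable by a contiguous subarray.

Using Kadane's algorithm on [-15, 4, -6, 14, 10, 16, 11, -18, 14, 4]:

Scanning through the array:
Position 1 (value 4): max_ending_here = 4, max_so_far = 4
Position 2 (value -6): max_ending_here = -2, max_so_far = 4
Position 3 (value 14): max_ending_here = 14, max_so_far = 14
Position 4 (value 10): max_ending_here = 24, max_so_far = 24
Position 5 (value 16): max_ending_here = 40, max_so_far = 40
Position 6 (value 11): max_ending_here = 51, max_so_far = 51
Position 7 (value -18): max_ending_here = 33, max_so_far = 51
Position 8 (value 14): max_ending_here = 47, max_so_far = 51
Position 9 (value 4): max_ending_here = 51, max_so_far = 51

Maximum subarray: [14, 10, 16, 11]
Maximum sum: 51

The maximum subarray is [14, 10, 16, 11] with sum 51. This subarray runs from index 3 to index 6.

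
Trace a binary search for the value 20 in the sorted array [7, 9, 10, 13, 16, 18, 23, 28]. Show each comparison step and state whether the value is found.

Binary search for 20 in [7, 9, 10, 13, 16, 18, 23, 28]:

lo=0, hi=7, mid=3, arr[mid]=13 -> 13 < 20, search right half
lo=4, hi=7, mid=5, arr[mid]=18 -> 18 < 20, search right half
lo=6, hi=7, mid=6, arr[mid]=23 -> 23 > 20, search left half
lo=6 > hi=5, target 20 not found

Binary search determines that 20 is not in the array after 3 comparisons. The search space was exhausted without finding the target.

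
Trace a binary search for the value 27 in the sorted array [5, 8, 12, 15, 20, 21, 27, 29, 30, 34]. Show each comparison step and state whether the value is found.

Binary search for 27 in [5, 8, 12, 15, 20, 21, 27, 29, 30, 34]:

lo=0, hi=9, mid=4, arr[mid]=20 -> 20 < 27, search right half
lo=5, hi=9, mid=7, arr[mid]=29 -> 29 > 27, search left half
lo=5, hi=6, mid=5, arr[mid]=21 -> 21 < 27, search right half
lo=6, hi=6, mid=6, arr[mid]=27 -> Found target at index 6!

Binary search finds 27 at index 6 after 4 comparisons. The search repeatedly halves the search space by comparing with the middle element.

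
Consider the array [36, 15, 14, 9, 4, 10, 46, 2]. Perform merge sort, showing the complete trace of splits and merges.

Merge sort trace:

Split: [36, 15, 14, 9, 4, 10, 46, 2] -> [36, 15, 14, 9] and [4, 10, 46, 2]
  Split: [36, 15, 14, 9] -> [36, 15] and [14, 9]
    Split: [36, 15] -> [36] and [15]
    Merge: [36] + [15] -> [15, 36]
    Split: [14, 9] -> [14] and [9]
    Merge: [14] + [9] -> [9, 14]
  Merge: [15, 36] + [9, 14] -> [9, 14, 15, 36]
  Split: [4, 10, 46, 2] -> [4, 10] and [46, 2]
    Split: [4, 10] -> [4] and [10]
    Merge: [4] + [10] -> [4, 10]
    Split: [46, 2] -> [46] and [2]
    Merge: [46] + [2] -> [2, 46]
  Merge: [4, 10] + [2, 46] -> [2, 4, 10, 46]
Merge: [9, 14, 15, 36] + [2, 4, 10, 46] -> [2, 4, 9, 10, 14, 15, 36, 46]

Final sorted array: [2, 4, 9, 10, 14, 15, 36, 46]

The merge sort proceeds by recursively splitting the array and merging sorted halves.
After all merges, the sorted array is [2, 4, 9, 10, 14, 15, 36, 46].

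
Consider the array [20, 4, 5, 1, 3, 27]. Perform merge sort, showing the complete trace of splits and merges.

Merge sort trace:

Split: [20, 4, 5, 1, 3, 27] -> [20, 4, 5] and [1, 3, 27]
  Split: [20, 4, 5] -> [20] and [4, 5]
    Split: [4, 5] -> [4] and [5]
    Merge: [4] + [5] -> [4, 5]
  Merge: [20] + [4, 5] -> [4, 5, 20]
  Split: [1, 3, 27] -> [1] and [3, 27]
    Split: [3, 27] -> [3] and [27]
    Merge: [3] + [27] -> [3, 27]
  Merge: [1] + [3, 27] -> [1, 3, 27]
Merge: [4, 5, 20] + [1, 3, 27] -> [1, 3, 4, 5, 20, 27]

Final sorted array: [1, 3, 4, 5, 20, 27]

The merge sort proceeds by recursively splitting the array and merging sorted halves.
After all merges, the sorted array is [1, 3, 4, 5, 20, 27].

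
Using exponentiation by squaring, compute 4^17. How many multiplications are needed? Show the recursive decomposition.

Computing 4^17 by squaring (build up from 4^1; each line after the first costs one multiplication):

4^1 = 4
4^2 = (4^1)^2 = 4^2 = 16
4^4 = (4^2)^2 = 16^2 = 256
4^8 = (4^4)^2 = 256^2 = 65536
4^16 = (4^8)^2 = 65536^2 = 4294967296
4^17 = 4 * 4^16 = 4 * 4294967296 = 17179869184

Result: 17179869184
Multiplications needed: 5 (5 lines after 4^1)

4^17 = 17179869184. Using exponentiation by squaring, this requires 5 multiplications. The key idea: if the exponent is even, square the half-power; if odd, multiply by the base once.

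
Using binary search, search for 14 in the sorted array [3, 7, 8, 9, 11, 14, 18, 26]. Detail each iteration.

Binary search for 14 in [3, 7, 8, 9, 11, 14, 18, 26]:

lo=0, hi=7, mid=3, arr[mid]=9 -> 9 < 14, search right half
lo=4, hi=7, mid=5, arr[mid]=14 -> Found target at index 5!

Binary search finds 14 at index 5 after 2 comparisons. The search repeatedly halves the search space by comparing with the middle element.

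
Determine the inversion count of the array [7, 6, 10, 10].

Finding inversions in [7, 6, 10, 10]:

(0, 1): arr[0]=7 > arr[1]=6

Total inversions: 1

The array has 1 inversion(s): (0,1). Each pair (i,j) satisfies i < j and arr[i] > arr[j].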